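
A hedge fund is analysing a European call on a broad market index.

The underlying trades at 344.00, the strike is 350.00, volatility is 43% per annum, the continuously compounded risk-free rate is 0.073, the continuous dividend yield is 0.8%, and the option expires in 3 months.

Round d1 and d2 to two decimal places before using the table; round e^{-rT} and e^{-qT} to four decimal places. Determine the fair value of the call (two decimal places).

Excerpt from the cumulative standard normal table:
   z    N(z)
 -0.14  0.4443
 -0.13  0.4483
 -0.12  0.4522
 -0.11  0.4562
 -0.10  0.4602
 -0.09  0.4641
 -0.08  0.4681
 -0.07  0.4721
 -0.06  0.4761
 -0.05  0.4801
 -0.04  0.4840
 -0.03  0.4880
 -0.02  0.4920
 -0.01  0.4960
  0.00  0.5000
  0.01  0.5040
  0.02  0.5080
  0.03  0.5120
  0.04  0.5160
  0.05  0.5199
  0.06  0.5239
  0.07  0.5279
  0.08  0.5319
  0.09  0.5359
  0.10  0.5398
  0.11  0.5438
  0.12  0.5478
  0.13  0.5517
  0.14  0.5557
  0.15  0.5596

σ√T = 0.43 × 0.5000 = 0.2150
ln(S/K) + (r − q + σ²/2)T = ln(344/350) + (0.073 − 0.008 + 0.43²/2)·0.25 = -0.0173 + 0.0394 = 0.0221
d₁ = 0.0221 / 0.2150 = 0.1027 which rounds to 0.10
d₂ = d₁ − σ√T = 0.1027 − 0.2150 = -0.1123 which rounds to -0.11
exp(−qT) = exp(−0.008·0.25) = 0.9980;  exp(−rT) = exp(−0.073·0.25) = 0.9819
N(d₁) = N(0.10) = 0.5398;  N(d₂) = N(-0.11) = 0.4562
C = 344·0.9980·0.5398 − 350·0.9819·0.4562 = 185.3198 − 156.7800 = 28.5398

28.54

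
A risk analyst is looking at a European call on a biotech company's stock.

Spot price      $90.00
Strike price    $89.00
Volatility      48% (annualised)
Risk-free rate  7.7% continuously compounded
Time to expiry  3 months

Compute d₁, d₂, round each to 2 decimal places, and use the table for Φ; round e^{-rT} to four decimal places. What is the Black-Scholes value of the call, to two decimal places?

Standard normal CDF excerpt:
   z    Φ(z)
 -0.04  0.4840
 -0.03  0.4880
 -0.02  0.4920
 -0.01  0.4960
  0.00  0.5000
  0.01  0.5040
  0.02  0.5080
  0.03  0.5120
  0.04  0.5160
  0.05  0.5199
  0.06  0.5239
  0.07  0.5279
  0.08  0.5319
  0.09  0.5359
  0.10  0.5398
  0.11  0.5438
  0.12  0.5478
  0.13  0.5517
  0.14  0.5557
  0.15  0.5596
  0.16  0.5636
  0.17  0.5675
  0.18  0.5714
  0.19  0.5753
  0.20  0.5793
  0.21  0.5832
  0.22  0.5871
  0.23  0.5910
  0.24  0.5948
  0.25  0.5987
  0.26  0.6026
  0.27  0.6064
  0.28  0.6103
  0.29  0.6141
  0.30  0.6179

σ√T = 0.48·√0.25 = 0.2400
d₁ = [ln(90/89) + (0.077 + 0.48²/2)·0.25] / 0.2400 = [0.0112 + 0.0480] / 0.2400 = 0.2468 ≈ 0.25
d₂ = d₁ − σ√T = 0.2468 − 0.2400 = 0.0068 ≈ 0.01
exp(−rT) = exp(−0.077·0.25) = 0.9809
C = 90·N(0.25) − 89·0.9809·N(0.01) = 90·0.5987 − 89·0.9809·0.5040 = 53.8830 − 43.9993 = 9.8837

$9.88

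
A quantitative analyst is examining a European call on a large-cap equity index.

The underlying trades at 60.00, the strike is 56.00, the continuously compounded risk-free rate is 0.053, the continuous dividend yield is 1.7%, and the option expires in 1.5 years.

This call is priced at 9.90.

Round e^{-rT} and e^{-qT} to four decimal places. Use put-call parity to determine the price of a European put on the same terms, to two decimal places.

3.13

e^(−qT) = e^(−0.017·1.5) = 0.9748;  e^(−rT) = e^(−0.053·1.5) = 0.9236
Put-call parity: C − P = S·e^(−qT) − K·e^(−rT) = 60·0.9748 − 56·0.9236 = 58.4880 − 51.7216 = 6.7664
P = C − (C − P) = 9.90 − (6.7664) = 3.1336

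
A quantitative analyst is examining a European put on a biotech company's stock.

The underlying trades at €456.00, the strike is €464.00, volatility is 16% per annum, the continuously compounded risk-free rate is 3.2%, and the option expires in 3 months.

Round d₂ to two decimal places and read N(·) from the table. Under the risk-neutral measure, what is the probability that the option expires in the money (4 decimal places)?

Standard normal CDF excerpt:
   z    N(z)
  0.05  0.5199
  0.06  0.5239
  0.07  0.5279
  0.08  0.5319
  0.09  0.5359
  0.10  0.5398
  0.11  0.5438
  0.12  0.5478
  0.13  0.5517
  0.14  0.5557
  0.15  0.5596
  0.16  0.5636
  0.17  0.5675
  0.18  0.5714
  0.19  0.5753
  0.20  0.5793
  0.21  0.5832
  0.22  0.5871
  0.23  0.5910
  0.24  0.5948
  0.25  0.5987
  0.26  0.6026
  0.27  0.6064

σ√T = 0.16 × 0.5000 = 0.0800
ln(S/K) + (r + σ²/2)T = ln(456/464) + (0.032 + 0.16²/2)·0.25 = -0.0174 + 0.0112 = -0.0062
d₁ = -0.0062 / 0.0800 = -0.0774 ≈ -0.08
d₂ = d₁ − σ√T = -0.0774 − 0.0800 = -0.1574 ≈ -0.16
Pr(exercise) under Q = N(−d₂) = N(0.16) = 0.5636

0.5636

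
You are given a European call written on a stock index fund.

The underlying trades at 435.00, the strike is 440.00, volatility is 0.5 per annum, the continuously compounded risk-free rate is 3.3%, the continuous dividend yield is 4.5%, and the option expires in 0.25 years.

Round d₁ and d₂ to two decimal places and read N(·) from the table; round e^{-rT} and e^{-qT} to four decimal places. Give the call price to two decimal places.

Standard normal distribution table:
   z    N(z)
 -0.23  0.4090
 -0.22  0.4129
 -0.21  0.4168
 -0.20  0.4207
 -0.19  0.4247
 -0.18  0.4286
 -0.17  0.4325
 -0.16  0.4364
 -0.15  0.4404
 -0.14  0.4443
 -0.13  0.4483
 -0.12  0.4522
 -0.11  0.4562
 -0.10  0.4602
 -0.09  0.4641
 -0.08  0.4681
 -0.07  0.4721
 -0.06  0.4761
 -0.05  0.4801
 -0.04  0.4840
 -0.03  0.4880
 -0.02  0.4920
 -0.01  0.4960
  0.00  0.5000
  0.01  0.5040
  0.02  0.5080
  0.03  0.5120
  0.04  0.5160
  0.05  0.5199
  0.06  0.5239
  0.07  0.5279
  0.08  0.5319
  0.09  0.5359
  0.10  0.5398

40.03

T = 0.25;  σ√T = 0.2500
d₁ = [ln(435/440) + (0.033 − 0.045 + 0.5²/2)·0.25] / 0.2500 = [-0.0114 + 0.0283] / 0.2500 = 0.0673 → 0.07
d₂ = d₁ − σ√T = 0.0673 − 0.2500 = -0.1827 → -0.18
e^(−qT) = e^(−0.045·0.25) = 0.9888;  e^(−rT) = e^(−0.033·0.25) = 0.9918
C = 435·0.9888·N(0.07) − 440·0.9918·N(-0.18) = 435·0.9888·0.5279 − 440·0.9918·0.4286 = 227.0646 − 187.0376 = 40.0270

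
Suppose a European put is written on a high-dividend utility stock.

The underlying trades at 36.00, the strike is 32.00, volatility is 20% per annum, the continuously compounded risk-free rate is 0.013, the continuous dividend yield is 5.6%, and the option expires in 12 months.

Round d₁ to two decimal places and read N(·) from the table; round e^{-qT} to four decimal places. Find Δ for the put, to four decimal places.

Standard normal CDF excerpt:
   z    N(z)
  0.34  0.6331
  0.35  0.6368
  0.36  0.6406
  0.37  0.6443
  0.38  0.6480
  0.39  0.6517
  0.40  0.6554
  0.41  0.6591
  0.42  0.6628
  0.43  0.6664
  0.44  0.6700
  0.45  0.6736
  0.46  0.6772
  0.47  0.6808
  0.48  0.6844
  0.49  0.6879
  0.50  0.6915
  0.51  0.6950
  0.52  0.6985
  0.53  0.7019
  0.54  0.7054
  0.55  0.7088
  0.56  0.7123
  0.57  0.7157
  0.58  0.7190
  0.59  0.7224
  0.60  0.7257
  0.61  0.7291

-0.3018

T = 1;  σ√T = 0.2000
d₁ = [ln(36/32) + (0.013 − 0.056 + ½·0.2²)·1] / (σ√T) = (0.1178 − 0.0230) / 0.2000 = 0.4739 ⇒ 0.47
N(d₁) = N(0.47) = 0.6808
Δ_put = e^(−qT)·(N(d₁) − 1) = 0.9455·(0.6808 − 1) = -0.3018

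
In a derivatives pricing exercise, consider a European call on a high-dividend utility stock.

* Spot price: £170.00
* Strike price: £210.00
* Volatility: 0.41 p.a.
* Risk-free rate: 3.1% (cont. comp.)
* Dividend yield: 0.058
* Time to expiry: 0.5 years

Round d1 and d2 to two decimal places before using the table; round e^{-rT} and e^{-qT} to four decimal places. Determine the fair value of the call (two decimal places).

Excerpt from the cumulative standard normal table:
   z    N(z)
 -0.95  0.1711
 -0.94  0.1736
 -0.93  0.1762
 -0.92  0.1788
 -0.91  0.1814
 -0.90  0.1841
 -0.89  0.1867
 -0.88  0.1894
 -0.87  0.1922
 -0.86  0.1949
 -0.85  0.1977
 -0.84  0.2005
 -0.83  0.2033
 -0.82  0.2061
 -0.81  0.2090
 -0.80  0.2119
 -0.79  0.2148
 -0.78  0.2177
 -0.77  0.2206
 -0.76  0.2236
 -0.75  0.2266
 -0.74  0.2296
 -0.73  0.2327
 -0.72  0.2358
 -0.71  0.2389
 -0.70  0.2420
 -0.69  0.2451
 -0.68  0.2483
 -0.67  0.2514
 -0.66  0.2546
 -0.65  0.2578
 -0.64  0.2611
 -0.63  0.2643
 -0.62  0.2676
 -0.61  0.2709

σ√T = 0.41 × 0.7071 = 0.2899
ln(S/K) + (r − q + σ²/2)T = ln(170/210) + (0.031 − 0.058 + 0.41²/2)·0.5 = -0.2113 + 0.0285 = -0.1828
d₁ = -0.1828 / 0.2899 = -0.6305 ⇒ -0.63
d₂ = d₁ − σ√T = -0.6305 − 0.2899 = -0.9204 ⇒ -0.92
e^(−qT) = e^(−0.058·0.5) = 0.9714;  e^(−rT) = e^(−0.031·0.5) = 0.9846
N(d₁) = N(-0.63) = 0.2643;  N(d₂) = N(-0.92) = 0.1788
C = 170·0.9714·0.2643 − 210·0.9846·0.1788 = 43.6460 − 36.9698 = 6.6762

£6.68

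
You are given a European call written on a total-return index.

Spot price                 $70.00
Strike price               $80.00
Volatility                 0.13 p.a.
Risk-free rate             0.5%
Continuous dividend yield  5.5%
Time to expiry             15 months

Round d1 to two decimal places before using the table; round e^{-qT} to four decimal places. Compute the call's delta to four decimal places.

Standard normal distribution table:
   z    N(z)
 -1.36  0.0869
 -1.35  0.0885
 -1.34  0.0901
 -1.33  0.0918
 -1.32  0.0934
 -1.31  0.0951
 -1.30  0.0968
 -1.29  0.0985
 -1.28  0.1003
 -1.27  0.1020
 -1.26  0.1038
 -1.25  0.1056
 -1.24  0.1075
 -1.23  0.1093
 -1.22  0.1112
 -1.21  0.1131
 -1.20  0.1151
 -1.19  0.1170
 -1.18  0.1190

0.0936

σ√T = 0.13·√1.25 = 0.1453
ln(S/K) + (r − q + σ²/2)T = ln(70/80) + (0.005 − 0.055 + 0.13²/2)·1.25 = -0.1335 − 0.0519 = -0.1855
d₁ = -0.1855 / 0.1453 = -1.2761 ≈ -1.28
N(d₁) = N(-1.28) = 0.1003
Δ_call = exp(−qT)·N(d₁) = 0.9336·0.1003 = 0.0936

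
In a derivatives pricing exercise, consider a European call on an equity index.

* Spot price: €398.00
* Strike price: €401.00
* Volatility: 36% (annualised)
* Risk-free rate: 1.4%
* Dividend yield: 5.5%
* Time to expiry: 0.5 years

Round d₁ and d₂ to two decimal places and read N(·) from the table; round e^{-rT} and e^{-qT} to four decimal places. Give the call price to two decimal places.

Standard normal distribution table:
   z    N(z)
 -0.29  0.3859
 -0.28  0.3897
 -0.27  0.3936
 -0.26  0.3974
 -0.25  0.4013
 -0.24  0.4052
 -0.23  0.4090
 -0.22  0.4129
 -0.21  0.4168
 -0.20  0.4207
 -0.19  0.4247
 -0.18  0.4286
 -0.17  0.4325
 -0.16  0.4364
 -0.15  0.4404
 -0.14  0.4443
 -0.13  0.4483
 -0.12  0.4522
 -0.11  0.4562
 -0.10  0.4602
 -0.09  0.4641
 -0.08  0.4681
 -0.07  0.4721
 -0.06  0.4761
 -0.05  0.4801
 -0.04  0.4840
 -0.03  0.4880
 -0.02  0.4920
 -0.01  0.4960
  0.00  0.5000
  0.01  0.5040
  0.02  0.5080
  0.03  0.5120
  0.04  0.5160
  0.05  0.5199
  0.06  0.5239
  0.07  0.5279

€35.36

σ√T = 0.36·√0.5 = 0.2546
ln(S/K) + (r − q + σ²/2)T = ln(398/401) + (0.014 − 0.055 + 0.36²/2)·0.5 = -0.0075 + 0.0119 = 0.0044
d₁ = 0.0044 / 0.2546 = 0.0172 ≈ 0.02
d₂ = d₁ − σ√T = 0.0172 − 0.2546 = -0.2373 ≈ -0.24
e^(−qT) = e^(−0.055·0.5) = 0.9729;  e^(−rT) = e^(−0.014·0.5) = 0.9930
N(d₁) = N(0.02) = 0.5080;  N(d₂) = N(-0.24) = 0.4052
C = 398·0.9729·0.5080 − 401·0.9930·0.4052 = 196.7048 − 161.3478 = 35.3570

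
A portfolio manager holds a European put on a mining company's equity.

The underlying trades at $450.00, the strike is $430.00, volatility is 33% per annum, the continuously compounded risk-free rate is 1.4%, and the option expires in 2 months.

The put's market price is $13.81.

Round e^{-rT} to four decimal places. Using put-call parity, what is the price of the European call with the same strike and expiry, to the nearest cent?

e^(−rT) = e^(−0.014·0.1667) = 0.9977
Put-call parity: C − P = S − K·e^(−rT) = 450 − 430·0.9977 = 450 − 429.0110 = 20.9890
C = P + (C − P) = 13.81 + (20.9890) = 34.7990

$34.80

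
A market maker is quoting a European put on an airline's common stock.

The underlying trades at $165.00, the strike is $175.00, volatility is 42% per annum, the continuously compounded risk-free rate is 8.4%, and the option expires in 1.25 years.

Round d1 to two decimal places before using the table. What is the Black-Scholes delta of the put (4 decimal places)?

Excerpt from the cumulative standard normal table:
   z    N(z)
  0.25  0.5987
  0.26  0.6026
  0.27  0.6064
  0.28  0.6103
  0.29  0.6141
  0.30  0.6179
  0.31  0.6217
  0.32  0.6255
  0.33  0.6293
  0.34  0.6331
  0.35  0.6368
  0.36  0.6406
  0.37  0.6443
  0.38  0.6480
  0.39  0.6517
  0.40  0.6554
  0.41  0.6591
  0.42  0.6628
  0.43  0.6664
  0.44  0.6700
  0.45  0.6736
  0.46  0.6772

-0.3707

T = 1.25;  σ√T = 0.4696
d₁ = [ln(165/175) + (0.084 + 0.42²/2)·1.25] / 0.4696 = [-0.0588 + 0.2152] / 0.4696 = 0.3331 ⇒ 0.33
N(d₁) = N(0.33) = 0.6293
Δ_put = N(d₁) − 1 = 0.6293 − 1 = -0.3707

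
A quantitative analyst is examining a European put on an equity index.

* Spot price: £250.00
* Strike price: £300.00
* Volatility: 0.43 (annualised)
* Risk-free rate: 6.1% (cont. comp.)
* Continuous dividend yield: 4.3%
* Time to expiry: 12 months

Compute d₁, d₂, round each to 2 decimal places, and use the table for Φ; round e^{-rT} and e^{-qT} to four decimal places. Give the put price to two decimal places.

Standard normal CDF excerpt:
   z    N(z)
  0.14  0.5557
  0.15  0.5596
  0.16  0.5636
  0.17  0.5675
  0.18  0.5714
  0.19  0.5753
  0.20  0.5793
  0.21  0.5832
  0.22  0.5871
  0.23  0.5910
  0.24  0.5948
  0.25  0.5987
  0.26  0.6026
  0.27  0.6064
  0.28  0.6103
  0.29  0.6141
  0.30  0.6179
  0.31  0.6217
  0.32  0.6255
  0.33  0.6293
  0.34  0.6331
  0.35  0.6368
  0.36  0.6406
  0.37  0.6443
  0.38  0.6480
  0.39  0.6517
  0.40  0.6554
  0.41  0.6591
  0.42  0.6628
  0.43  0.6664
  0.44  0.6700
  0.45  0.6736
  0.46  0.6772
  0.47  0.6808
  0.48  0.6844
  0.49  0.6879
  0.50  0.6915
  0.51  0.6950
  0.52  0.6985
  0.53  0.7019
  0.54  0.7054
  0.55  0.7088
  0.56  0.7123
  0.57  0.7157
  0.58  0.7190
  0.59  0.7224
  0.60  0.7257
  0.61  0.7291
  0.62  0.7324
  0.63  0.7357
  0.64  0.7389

σ√T = 0.43·√1 = 0.4300
d₁ = [ln(250/300) + (0.061 − 0.043 + 0.43²/2)·1] / 0.4300 = [-0.1823 + 0.1104] / 0.4300 = -0.1671 → -0.17
d₂ = d₁ − σ√T = -0.1671 − 0.4300 = -0.5971 → -0.60
exp(−qT) = exp(−0.043·1) = 0.9579;  exp(−rT) = exp(−0.061·1) = 0.9408
N(−d₂) = N(0.60) = 0.7257;  N(−d₁) = N(0.17) = 0.5675
P = 300·0.9408·0.7257 − 250·0.9579·0.5675 = 204.8216 − 135.9021 = 68.9195

£68.92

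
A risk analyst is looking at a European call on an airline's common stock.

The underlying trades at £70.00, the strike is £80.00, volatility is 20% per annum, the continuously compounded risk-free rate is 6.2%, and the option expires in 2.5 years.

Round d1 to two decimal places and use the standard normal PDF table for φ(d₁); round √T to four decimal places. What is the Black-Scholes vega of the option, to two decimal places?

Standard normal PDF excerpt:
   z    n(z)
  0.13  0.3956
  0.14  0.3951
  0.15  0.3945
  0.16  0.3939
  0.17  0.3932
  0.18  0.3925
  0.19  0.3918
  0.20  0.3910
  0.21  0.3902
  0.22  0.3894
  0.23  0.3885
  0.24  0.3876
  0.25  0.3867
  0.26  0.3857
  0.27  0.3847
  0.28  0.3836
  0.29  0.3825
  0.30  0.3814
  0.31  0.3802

σ√T = 0.2 × 1.5811 = 0.3162
d₁ = [ln(70/80) + (0.062 + ½·0.2²)·2.5] / (σ√T) = (-0.1335 + 0.2050) / 0.3162 = 0.2260 ≈ 0.23
√T = √2.5 = 1.5811
φ(d₁) = φ(0.23) = 0.3885
vega = S·φ(d₁)·√T = 70·0.3885·1.5811 = 42.9980
(Vega is the same for a European call and put with the same parameters.)

43.00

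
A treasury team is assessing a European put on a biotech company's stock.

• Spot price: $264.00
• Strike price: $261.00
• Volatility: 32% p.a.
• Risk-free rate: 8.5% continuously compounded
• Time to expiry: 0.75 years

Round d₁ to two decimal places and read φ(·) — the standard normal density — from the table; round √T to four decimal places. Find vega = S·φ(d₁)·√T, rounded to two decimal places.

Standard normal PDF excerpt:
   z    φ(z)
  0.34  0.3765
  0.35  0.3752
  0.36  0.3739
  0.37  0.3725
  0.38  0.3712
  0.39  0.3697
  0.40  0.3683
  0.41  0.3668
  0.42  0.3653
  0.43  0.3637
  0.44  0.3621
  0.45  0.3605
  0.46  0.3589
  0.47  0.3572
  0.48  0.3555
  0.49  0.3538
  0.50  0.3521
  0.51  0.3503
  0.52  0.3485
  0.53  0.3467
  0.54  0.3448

σ√T = 0.32 × 0.8660 = 0.2771
ln(S/K) + (r + σ²/2)T = ln(264/261) + (0.085 + 0.32²/2)·0.75 = 0.0114 + 0.1022 = 0.1136
d₁ = 0.1136 / 0.2771 = 0.4098 ⇒ 0.41
√T = √0.75 = 0.8660
φ(d₁) = φ(0.41) = 0.3668
vega = S·φ(d₁)·√T = 264·0.3668·0.8660 = 83.8593

83.86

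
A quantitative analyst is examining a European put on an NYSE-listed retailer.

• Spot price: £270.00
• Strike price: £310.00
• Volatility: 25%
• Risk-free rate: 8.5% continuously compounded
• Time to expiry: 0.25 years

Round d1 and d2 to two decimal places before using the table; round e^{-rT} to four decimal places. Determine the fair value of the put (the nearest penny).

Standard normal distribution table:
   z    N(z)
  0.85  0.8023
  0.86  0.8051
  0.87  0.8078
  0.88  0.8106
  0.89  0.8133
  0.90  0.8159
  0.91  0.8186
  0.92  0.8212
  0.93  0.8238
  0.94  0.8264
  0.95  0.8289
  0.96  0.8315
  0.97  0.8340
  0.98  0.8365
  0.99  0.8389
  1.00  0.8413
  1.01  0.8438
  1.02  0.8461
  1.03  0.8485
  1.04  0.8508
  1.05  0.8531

£37.22

σ√T = 0.25 × 0.5000 = 0.1250
d₁ = [ln(270/310) + (0.085 + ½·0.25²)·0.25] / (σ√T) = (-0.1382 + 0.0291) / 0.1250 = -0.8727 ⇒ -0.87
d₂ = -0.8727 − 0.1250 = -0.9977 ⇒ -1.00
exp(−rT) = exp(−0.085·0.25) = 0.9790
N(−d₂) = N(1.00) = 0.8413;  N(−d₁) = N(0.87) = 0.8078
P = 310·0.9790·0.8413 − 270·0.8078 = 255.3261 − 218.1060 = 37.2201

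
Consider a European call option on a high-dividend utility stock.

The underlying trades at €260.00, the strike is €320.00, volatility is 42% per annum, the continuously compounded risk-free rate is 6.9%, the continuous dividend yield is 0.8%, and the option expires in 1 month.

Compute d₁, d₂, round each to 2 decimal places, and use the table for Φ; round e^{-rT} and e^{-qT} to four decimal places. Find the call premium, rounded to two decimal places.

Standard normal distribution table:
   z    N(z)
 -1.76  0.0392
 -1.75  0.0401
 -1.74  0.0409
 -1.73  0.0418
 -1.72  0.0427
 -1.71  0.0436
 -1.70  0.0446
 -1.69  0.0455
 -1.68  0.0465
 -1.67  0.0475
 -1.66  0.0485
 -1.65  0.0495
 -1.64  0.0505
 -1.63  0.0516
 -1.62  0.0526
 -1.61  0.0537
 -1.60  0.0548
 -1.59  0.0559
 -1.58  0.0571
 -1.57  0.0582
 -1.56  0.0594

T = 0.08333;  σ√T = 0.1212
d₁ = [ln(260/320) + (0.069 − 0.008 + ½·0.42²)·0.08333] / (σ√T) = (-0.2076 + 0.0124) / 0.1212 = -1.6100 ⇒ -1.61
d₂ = -1.6100 − 0.1212 = -1.7313 ⇒ -1.73
exp(−qT) = exp(−0.008·0.08333) = 0.9993;  exp(−rT) = exp(−0.069·0.08333) = 0.9943
N(d₁) = N(-1.61) = 0.0537;  N(d₂) = N(-1.73) = 0.0418
C = 260·0.9993·0.0537 − 320·0.9943·0.0418 = 13.9522 − 13.2998 = 0.6525

€0.65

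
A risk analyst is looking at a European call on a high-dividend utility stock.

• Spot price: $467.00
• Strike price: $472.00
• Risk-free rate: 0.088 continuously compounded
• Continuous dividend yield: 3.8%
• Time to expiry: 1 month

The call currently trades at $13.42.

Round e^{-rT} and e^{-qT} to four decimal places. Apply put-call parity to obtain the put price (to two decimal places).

exp(−qT) = exp(−0.038·0.08333) = 0.9968;  exp(−rT) = exp(−0.088·0.08333) = 0.9927
Put-call parity: C − P = S·e^(−qT) − K·e^(−rT) = 467·0.9968 − 472·0.9927 = 465.5056 − 468.5544 = -3.0488
P = C − (C − P) = 13.42 − (-3.0488) = 16.4688

$16.47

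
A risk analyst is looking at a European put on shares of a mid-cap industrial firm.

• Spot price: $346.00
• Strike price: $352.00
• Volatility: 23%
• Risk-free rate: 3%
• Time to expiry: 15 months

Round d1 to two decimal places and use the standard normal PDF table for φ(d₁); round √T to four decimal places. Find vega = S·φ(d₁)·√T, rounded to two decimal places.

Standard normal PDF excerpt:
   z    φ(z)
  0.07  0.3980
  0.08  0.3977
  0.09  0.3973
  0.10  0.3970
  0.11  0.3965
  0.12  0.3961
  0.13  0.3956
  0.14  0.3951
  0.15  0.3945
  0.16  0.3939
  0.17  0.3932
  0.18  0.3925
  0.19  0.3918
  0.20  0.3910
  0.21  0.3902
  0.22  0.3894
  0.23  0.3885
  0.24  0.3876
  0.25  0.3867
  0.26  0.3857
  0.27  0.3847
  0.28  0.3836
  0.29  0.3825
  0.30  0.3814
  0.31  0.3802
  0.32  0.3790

150.94

T = 1.25;  σ√T = 0.2571
d₁ = [ln(346/352) + (0.03 + 0.23²/2)·1.25] / 0.2571 = [-0.0172 + 0.0706] / 0.2571 = 0.2075 ⇒ 0.21
√T = √1.25 = 1.1180
φ(d₁) = φ(0.21) = 0.3902
vega = S·φ(d₁)·√T = 346·0.3902·1.1180 = 150.9403
(The call has the same vega.)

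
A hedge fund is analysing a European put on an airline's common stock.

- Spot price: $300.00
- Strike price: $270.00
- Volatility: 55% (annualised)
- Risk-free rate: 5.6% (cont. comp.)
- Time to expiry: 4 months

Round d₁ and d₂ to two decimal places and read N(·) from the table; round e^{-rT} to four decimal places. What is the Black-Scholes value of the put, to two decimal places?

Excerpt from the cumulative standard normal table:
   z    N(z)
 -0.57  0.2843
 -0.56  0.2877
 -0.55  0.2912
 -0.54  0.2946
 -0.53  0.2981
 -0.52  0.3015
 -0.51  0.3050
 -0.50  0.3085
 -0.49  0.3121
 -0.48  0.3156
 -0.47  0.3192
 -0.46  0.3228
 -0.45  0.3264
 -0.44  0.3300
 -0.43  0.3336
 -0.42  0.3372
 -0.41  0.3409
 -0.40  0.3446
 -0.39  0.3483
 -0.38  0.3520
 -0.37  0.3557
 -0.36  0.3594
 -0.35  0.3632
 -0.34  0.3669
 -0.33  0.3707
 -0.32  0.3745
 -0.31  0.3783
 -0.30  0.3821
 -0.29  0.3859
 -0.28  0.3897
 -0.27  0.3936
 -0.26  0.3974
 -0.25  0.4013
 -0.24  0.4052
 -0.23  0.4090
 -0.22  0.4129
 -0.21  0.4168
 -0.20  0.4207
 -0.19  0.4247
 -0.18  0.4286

$21.03

σ√T = 0.55·√0.3333 = 0.3175
ln(S/K) + (r + σ²/2)T = ln(300/270) + (0.056 + 0.55²/2)·0.3333 = 0.1054 + 0.0691 = 0.1744
d₁ = 0.1744 / 0.3175 = 0.5494 → 0.55
d₂ = d₁ − σ√T = 0.5494 − 0.3175 = 0.2318 → 0.23
e^(−rT) = e^(−0.056·0.3333) = 0.9815
P = 270·0.9815·N(-0.23) − 300·N(-0.55) = 270·0.9815·0.4090 − 300·0.2912 = 108.3870 − 87.3600 = 21.0270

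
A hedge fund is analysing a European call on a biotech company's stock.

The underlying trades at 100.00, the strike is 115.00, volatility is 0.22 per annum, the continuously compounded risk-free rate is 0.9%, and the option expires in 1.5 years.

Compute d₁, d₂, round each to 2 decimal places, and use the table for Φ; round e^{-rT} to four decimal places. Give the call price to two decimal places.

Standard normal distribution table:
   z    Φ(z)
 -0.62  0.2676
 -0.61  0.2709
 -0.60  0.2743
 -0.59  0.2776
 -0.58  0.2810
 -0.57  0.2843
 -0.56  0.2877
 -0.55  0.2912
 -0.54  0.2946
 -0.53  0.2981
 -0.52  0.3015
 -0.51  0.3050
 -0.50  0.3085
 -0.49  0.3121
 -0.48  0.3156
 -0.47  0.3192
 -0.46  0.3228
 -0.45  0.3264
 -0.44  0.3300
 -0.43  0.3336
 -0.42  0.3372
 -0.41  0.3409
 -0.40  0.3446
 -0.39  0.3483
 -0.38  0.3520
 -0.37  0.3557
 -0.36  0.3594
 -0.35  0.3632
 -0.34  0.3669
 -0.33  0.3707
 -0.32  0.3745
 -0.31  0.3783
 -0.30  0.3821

5.95

σ√T = 0.22 × 1.2247 = 0.2694
ln(S/K) + (r + σ²/2)T = ln(100/115) + (0.009 + 0.22²/2)·1.5 = -0.1398 + 0.0498 = -0.0900
d₁ = -0.0900 / 0.2694 = -0.3339 ⇒ -0.33
d₂ = d₁ − σ√T = -0.3339 − 0.2694 = -0.6033 ⇒ -0.60
e^(−rT) = e^(−0.009·1.5) = 0.9866
N(d₁) = N(-0.33) = 0.3707;  N(d₂) = N(-0.60) = 0.2743
C = 100·0.3707 − 115·0.9866·0.2743 = 37.0700 − 31.1218 = 5.9482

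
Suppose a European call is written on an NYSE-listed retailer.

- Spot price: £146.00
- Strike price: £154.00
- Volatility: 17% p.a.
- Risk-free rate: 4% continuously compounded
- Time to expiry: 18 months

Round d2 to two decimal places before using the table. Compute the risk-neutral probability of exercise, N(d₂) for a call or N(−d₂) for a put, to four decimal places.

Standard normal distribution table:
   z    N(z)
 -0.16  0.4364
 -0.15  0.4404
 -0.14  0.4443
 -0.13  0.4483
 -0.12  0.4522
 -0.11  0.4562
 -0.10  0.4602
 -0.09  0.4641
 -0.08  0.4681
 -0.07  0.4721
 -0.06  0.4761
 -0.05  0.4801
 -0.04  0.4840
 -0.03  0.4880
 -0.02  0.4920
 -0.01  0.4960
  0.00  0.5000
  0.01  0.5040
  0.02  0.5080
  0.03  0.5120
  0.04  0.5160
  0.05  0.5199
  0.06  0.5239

σ√T = 0.17 × 1.2247 = 0.2082
ln(S/K) + (r + σ²/2)T = ln(146/154) + (0.04 + 0.17²/2)·1.5 = -0.0533 + 0.0817 = 0.0283
d₁ = 0.0283 / 0.2082 = 0.1361 ≈ 0.14
d₂ = d₁ − σ√T = 0.1361 − 0.2082 = -0.0721 ≈ -0.07
Risk-neutral Pr[S_T > K] = N(d₂) = N(-0.07) = 0.4721

0.4721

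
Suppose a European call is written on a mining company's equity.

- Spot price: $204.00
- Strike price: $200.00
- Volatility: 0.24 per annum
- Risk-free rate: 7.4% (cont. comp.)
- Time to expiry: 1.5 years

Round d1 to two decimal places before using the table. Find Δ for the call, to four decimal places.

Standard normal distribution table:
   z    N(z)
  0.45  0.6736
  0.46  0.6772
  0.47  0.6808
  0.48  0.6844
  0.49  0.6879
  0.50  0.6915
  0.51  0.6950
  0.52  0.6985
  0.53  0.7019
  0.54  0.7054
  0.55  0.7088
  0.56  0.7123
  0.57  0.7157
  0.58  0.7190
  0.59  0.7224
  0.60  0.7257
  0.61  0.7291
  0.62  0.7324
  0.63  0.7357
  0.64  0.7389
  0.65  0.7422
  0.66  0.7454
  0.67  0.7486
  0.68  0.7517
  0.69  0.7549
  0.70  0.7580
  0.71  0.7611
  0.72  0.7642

σ√T = 0.24 × 1.2247 = 0.2939
ln(S/K) + (r + σ²/2)T = ln(204/200) + (0.074 + 0.24²/2)·1.5 = 0.0198 + 0.1542 = 0.1740
d₁ = 0.1740 / 0.2939 = 0.5920 ⇒ 0.59
N(d₁) = N(0.59) = 0.7224
Δ_call = N(d₁) = 0.7224

0.7224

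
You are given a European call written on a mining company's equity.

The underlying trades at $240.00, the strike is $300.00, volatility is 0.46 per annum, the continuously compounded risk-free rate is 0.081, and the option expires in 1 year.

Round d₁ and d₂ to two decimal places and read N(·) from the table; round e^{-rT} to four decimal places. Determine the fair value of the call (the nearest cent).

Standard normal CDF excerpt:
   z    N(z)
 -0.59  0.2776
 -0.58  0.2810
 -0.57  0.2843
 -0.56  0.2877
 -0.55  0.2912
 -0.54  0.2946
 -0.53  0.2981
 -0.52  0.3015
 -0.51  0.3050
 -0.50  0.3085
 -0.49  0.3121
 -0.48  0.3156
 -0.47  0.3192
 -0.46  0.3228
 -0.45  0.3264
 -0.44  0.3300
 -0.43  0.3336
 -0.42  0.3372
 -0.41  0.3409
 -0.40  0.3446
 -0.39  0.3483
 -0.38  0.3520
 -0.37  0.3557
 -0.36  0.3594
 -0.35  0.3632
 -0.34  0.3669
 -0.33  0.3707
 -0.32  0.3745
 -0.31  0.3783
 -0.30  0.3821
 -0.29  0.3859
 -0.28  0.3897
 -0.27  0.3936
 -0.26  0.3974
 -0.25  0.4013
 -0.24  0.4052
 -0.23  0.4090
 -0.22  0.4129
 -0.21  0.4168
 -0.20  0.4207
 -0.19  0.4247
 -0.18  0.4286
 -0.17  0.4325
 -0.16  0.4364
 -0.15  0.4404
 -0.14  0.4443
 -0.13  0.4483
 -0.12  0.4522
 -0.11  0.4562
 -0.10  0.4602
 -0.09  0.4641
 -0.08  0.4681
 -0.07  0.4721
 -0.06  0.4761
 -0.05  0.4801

T = 1;  σ√T = 0.4600
d₁ = [ln(240/300) + (0.081 + ½·0.46²)·1] / (σ√T) = (-0.2231 + 0.1868) / 0.4600 = -0.0790 ⇒ -0.08
d₂ = -0.0790 − 0.4600 = -0.5390 ⇒ -0.54
e^(−rT) = e^(−0.081·1) = 0.9222
C = 240·N(-0.08) − 300·0.9222·N(-0.54) = 240·0.4681 − 300·0.9222·0.2946 = 112.3440 − 81.5040 = 30.8400

$30.84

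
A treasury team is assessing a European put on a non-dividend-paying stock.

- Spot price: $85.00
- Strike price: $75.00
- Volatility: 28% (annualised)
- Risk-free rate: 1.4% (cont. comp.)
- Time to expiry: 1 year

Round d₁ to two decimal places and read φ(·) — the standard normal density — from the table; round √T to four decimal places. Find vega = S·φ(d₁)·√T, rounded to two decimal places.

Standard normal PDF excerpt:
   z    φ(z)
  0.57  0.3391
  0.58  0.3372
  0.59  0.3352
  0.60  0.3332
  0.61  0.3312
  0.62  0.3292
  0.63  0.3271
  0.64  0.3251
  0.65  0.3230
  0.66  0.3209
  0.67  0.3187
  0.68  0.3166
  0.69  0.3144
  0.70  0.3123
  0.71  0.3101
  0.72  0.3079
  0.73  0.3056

σ√T = 0.28·√1 = 0.2800
d₁ = [ln(85/75) + (0.014 + ½·0.28²)·1] / (σ√T) = (0.1252 + 0.0532) / 0.2800 = 0.6370 ≈ 0.64
√T = √1 = 1.0000
φ(d₁) = φ(0.64) = 0.3251
vega = S·φ(d₁)·√T = 85·0.3251·1.0000 = 27.6335

27.63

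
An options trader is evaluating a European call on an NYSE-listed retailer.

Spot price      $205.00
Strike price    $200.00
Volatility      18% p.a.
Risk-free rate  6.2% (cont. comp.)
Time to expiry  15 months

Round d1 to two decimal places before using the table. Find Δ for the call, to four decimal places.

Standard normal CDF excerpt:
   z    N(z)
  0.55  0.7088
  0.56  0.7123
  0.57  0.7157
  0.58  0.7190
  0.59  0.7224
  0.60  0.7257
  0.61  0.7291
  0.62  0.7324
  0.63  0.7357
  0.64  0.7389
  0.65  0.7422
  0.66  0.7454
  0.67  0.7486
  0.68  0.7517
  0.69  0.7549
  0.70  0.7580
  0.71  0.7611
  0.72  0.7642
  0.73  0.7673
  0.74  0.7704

0.7291

T = 1.25;  σ√T = 0.2012
d₁ = [ln(205/200) + (0.062 + ½·0.18²)·1.25] / (σ√T) = (0.0247 + 0.0977) / 0.2012 = 0.6084 → 0.61
N(d₁) = N(0.61) = 0.7291
Δ_call = N(d₁) = 0.7291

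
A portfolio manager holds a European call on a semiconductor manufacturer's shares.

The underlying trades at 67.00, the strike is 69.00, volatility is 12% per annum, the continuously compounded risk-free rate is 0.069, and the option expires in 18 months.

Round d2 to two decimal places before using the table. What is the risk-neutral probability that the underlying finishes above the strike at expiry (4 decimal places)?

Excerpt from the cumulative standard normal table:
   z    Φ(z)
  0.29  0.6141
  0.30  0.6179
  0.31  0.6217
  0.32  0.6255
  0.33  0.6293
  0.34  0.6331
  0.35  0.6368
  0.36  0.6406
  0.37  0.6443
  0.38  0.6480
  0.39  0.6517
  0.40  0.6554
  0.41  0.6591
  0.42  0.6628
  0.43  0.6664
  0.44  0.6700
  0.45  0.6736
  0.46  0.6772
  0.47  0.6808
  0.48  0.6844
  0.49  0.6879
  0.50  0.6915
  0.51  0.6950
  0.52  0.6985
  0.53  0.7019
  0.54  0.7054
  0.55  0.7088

T = 1.5;  σ√T = 0.1470
d₁ = [ln(67/69) + (0.069 + ½·0.12²)·1.5] / (σ√T) = (-0.0294 + 0.1143) / 0.1470 = 0.5776 ⇒ 0.58
d₂ = 0.5776 − 0.1470 = 0.4306 ⇒ 0.43
Risk-neutral Pr[S_T > K] = N(d₂) = N(0.43) = 0.6664

0.6664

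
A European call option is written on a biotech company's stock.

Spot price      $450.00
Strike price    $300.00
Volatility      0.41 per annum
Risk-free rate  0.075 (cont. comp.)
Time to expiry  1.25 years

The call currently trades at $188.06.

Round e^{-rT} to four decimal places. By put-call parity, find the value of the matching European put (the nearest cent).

exp(−rT) = exp(−0.075·1.25) = 0.9105
Put-call parity: C − P = S − K·e^(−rT) = 450 − 300·0.9105 = 450 − 273.1500 = 176.8500
P = C − (C − P) = 188.06 − (176.8500) = 11.2100

$11.21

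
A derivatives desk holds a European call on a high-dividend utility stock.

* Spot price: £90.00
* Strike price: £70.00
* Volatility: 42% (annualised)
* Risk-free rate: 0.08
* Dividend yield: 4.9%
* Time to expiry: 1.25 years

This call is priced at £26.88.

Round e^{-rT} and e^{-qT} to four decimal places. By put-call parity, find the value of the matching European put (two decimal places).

£5.56

e^(−qT) = e^(−0.049·1.25) = 0.9406;  e^(−rT) = e^(−0.08·1.25) = 0.9048
Put-call parity: C − P = S·e^(−qT) − K·e^(−rT) = 90·0.9406 − 70·0.9048 = 84.6540 − 63.3360 = 21.3180
P = C − (C − P) = 26.88 − (21.3180) = 5.5620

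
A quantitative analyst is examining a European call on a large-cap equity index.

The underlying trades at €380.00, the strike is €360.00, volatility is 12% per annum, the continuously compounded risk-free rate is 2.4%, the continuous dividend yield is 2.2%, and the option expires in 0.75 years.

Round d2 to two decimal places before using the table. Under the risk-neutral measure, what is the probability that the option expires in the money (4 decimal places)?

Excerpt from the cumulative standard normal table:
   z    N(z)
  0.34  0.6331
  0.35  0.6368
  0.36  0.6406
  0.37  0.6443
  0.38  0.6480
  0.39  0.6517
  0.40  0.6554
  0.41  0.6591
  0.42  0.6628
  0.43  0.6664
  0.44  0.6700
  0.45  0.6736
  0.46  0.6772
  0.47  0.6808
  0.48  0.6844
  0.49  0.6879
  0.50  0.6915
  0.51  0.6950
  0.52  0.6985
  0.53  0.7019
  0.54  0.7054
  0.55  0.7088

σ√T = 0.12·√0.75 = 0.1039
ln(S/K) + (r − q + σ²/2)T = ln(380/360) + (0.024 − 0.022 + 0.12²/2)·0.75 = 0.0541 + 0.0069 = 0.0610
d₁ = 0.0610 / 0.1039 = 0.5867 ⇒ 0.59
d₂ = d₁ − σ√T = 0.5867 − 0.1039 = 0.4827 ⇒ 0.48
Pr(exercise) under Q = N(d₂) = 0.6844

0.6844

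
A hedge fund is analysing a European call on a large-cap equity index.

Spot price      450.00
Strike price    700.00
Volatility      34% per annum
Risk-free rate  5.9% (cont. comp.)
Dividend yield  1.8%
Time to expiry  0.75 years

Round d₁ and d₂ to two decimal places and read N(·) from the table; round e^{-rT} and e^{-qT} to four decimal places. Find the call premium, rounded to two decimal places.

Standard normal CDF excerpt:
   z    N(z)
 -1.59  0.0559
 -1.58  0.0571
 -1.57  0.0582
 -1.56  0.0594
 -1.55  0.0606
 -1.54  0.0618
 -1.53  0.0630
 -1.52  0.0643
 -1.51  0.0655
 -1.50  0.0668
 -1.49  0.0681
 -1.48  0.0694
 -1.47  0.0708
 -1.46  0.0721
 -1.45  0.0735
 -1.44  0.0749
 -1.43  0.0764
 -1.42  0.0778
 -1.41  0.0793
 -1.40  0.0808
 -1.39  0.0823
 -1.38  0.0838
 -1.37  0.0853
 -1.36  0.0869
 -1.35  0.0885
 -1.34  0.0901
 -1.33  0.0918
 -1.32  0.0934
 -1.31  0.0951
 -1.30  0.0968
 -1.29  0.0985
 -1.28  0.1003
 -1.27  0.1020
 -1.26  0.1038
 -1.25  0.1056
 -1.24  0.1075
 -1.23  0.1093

5.50

σ√T = 0.34 × 0.8660 = 0.2944
d₁ = [ln(450/700) + (0.059 − 0.018 + 0.34²/2)·0.75] / 0.2944 = [-0.4418 + 0.0741] / 0.2944 = -1.2489 which rounds to -1.25
d₂ = d₁ − σ√T = -1.2489 − 0.2944 = -1.5433 which rounds to -1.54
e^(−qT) = e^(−0.018·0.75) = 0.9866;  e^(−rT) = e^(−0.059·0.75) = 0.9567
C = 450·0.9866·N(-1.25) − 700·0.9567·N(-1.54) = 450·0.9866·0.1056 − 700·0.9567·0.0618 = 46.8832 − 41.3868 = 5.4964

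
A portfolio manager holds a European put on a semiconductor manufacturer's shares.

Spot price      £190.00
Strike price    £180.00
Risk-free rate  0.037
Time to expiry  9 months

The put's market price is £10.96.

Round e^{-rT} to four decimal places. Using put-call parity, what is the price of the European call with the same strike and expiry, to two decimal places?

£25.89

e^(−rT) = e^(−0.037·0.75) = 0.9726
Put-call parity: C − P = S − K·e^(−rT) = 190 − 180·0.9726 = 190 − 175.0680 = 14.9320
C = P + (C − P) = 10.96 + (14.9320) = 25.8920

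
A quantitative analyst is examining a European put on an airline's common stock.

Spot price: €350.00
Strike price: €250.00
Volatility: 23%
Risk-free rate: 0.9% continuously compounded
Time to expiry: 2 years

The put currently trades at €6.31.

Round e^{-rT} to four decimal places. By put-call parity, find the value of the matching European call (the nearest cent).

€110.76

exp(−rT) = exp(−0.009·2) = 0.9822
Put-call parity: C − P = S − K·e^(−rT) = 350 − 250·0.9822 = 350 − 245.5500 = 104.4500
C = P + (C − P) = 6.31 + (104.4500) = 110.7600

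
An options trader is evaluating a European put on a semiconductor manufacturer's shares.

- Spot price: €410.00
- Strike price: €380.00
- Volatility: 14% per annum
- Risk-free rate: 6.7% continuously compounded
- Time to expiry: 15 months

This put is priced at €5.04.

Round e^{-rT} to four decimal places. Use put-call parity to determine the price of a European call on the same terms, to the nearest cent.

€65.55

e^(−rT) = e^(−0.067·1.25) = 0.9197
Put-call parity: C − P = S − K·e^(−rT) = 410 − 380·0.9197 = 410 − 349.4860 = 60.5140
C = P + (C − P) = 5.04 + (60.5140) = 65.5540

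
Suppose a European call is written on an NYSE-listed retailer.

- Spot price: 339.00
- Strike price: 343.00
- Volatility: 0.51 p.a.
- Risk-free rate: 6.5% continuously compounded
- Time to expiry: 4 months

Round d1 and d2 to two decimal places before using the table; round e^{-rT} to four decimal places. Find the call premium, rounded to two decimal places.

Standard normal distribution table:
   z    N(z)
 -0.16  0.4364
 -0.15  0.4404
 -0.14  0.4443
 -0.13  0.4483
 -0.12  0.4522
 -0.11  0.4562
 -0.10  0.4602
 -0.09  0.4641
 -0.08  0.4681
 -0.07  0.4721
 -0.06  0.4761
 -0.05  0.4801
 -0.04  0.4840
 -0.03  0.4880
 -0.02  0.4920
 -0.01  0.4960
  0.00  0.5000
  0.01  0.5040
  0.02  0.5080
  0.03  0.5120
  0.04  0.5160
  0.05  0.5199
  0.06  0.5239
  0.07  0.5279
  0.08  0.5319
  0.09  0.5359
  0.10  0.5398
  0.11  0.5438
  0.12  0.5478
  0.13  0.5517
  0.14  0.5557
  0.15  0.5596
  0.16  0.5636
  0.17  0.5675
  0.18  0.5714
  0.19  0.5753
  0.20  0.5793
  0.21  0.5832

σ√T = 0.51 × 0.5774 = 0.2944
ln(S/K) + (r + σ²/2)T = ln(339/343) + (0.065 + 0.51²/2)·0.3333 = -0.0117 + 0.0650 = 0.0533
d₁ = 0.0533 / 0.2944 = 0.1810 ≈ 0.18
d₂ = d₁ − σ√T = 0.1810 − 0.2944 = -0.1135 ≈ -0.11
exp(−rT) = exp(−0.065·0.3333) = 0.9786
N(d₁) = N(0.18) = 0.5714;  N(d₂) = N(-0.11) = 0.4562
C = 339·0.5714 − 343·0.9786·0.4562 = 193.7046 − 153.1280 = 40.5766

40.58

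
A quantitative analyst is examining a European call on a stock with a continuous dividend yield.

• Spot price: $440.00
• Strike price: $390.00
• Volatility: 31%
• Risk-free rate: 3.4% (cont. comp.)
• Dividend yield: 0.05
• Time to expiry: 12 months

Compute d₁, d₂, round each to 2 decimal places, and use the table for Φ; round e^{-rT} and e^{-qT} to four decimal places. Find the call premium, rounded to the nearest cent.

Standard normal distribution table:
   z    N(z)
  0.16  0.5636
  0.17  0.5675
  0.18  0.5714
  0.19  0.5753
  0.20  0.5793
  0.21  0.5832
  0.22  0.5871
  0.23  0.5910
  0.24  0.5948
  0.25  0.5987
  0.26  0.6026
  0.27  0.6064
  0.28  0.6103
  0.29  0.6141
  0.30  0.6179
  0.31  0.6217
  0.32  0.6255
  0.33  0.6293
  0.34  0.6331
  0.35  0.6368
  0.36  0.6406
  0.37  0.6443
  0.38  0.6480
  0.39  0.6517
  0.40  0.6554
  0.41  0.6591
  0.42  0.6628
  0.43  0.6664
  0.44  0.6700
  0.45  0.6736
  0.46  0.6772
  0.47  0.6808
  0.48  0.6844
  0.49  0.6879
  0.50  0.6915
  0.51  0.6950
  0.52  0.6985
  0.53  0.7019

σ√T = 0.31 × 1.0000 = 0.3100
d₁ = [ln(440/390) + (0.034 − 0.05 + 0.31²/2)·1] / 0.3100 = [0.1206 + 0.0321] / 0.3100 = 0.4925 which rounds to 0.49
d₂ = d₁ − σ√T = 0.4925 − 0.3100 = 0.1825 which rounds to 0.18
e^(−qT) = e^(−0.05·1) = 0.9512;  e^(−rT) = e^(−0.034·1) = 0.9666
N(d₁) = N(0.49) = 0.6879;  N(d₂) = N(0.18) = 0.5714
C = 440·0.9512·0.6879 − 390·0.9666·0.5714 = 287.9054 − 215.4029 = 72.5025

$72.50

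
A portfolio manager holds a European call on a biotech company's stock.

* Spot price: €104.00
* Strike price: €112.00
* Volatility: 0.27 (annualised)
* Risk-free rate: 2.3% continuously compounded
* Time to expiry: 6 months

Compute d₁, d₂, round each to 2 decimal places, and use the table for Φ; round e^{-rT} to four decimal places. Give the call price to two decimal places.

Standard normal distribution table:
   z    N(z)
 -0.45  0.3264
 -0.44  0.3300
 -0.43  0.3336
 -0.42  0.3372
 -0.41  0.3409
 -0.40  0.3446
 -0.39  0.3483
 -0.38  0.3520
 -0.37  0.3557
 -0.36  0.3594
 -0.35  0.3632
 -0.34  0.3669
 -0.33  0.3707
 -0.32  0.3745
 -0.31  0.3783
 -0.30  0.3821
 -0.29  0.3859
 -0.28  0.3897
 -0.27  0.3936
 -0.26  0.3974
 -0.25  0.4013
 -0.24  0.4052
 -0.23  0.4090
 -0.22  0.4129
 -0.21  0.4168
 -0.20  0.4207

T = 0.5;  σ√T = 0.1909
ln(S/K) + (r + σ²/2)T = ln(104/112) + (0.023 + 0.27²/2)·0.5 = -0.0741 + 0.0297 = -0.0444
d₁ = -0.0444 / 0.1909 = -0.2325 ≈ -0.23
d₂ = d₁ − σ√T = -0.2325 − 0.1909 = -0.4234 ≈ -0.42
e^(−rT) = e^(−0.023·0.5) = 0.9886
N(d₁) = N(-0.23) = 0.4090;  N(d₂) = N(-0.42) = 0.3372
C = 104·0.4090 − 112·0.9886·0.3372 = 42.5360 − 37.3359 = 5.2001

€5.20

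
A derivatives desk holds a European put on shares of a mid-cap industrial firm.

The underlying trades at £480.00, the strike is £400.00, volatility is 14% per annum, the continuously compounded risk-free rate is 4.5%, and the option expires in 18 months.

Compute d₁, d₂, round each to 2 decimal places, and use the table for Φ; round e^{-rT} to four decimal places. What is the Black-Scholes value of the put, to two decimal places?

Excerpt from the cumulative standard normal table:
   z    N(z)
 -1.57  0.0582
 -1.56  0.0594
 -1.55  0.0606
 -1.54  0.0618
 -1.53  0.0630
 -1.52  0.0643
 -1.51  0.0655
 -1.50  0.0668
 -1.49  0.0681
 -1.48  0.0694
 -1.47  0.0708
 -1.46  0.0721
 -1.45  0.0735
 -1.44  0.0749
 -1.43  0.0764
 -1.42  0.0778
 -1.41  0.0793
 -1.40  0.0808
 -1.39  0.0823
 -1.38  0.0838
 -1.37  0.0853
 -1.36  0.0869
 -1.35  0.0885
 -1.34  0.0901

σ√T = 0.14·√1.5 = 0.1715
ln(S/K) + (r + σ²/2)T = ln(480/400) + (0.045 + 0.14²/2)·1.5 = 0.1823 + 0.0822 = 0.2645
d₁ = 0.2645 / 0.1715 = 1.5427 → 1.54
d₂ = d₁ − σ√T = 1.5427 − 0.1715 = 1.3713 → 1.37
exp(−rT) = exp(−0.045·1.5) = 0.9347
N(−d₂) = N(-1.37) = 0.0853;  N(−d₁) = N(-1.54) = 0.0618
P = 400·0.9347·0.0853 − 480·0.0618 = 31.8920 − 29.6640 = 2.2280

£2.23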